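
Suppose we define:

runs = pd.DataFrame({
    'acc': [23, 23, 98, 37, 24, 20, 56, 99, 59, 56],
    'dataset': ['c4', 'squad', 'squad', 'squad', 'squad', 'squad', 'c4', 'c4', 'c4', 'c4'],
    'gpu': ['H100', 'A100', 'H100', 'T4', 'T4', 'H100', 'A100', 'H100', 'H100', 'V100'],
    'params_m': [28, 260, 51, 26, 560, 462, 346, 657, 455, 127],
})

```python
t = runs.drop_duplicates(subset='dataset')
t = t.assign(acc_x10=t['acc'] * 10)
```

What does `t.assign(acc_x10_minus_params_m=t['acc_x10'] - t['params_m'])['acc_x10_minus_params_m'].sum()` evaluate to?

drop duplicate dataset (keep=first):
   acc dataset   gpu  params_m
0   23      c4  H100        28
1   23   squad  A100       260
add column acc_x10 = t['acc'] * 10:
   acc dataset   gpu  params_m  acc_x10
0   23      c4  H100        28      230
1   23   squad  A100       260      230
add column acc_x10_minus_params_m = t['acc_x10'] - t['params_m']:
   acc dataset   gpu  params_m  acc_x10  acc_x10_minus_params_m
0   23      c4  H100        28      230                     202
1   23   squad  A100       260      230                     -30
Then the sum of column 'acc_x10_minus_params_m': 172

172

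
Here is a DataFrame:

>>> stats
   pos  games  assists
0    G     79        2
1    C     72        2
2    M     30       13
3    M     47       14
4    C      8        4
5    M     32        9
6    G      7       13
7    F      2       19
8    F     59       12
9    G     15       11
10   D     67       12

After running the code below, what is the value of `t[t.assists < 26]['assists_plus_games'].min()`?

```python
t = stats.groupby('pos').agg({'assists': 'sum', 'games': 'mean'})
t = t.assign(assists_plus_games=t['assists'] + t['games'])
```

46.0

group by pos: sum(assists), mean(games):
     assists      games
pos                    
C          6  40.000000
D         12  67.000000
F         31  30.500000
G         26  33.666667
M         36  36.333333
add column assists_plus_games = t['assists'] + t['games']:
     assists      games  assists_plus_games
pos                                        
C          6  40.000000           46.000000
D         12  67.000000           79.000000
F         31  30.500000           61.500000
G         26  33.666667           59.666667
M         36  36.333333           72.333333
filter rows where assists < 26:
     assists  games  assists_plus_games
pos                                    
C          6   40.0                46.0
D         12   67.0                79.0
Reading off the min of column 'assists_plus_games', we get 46.0.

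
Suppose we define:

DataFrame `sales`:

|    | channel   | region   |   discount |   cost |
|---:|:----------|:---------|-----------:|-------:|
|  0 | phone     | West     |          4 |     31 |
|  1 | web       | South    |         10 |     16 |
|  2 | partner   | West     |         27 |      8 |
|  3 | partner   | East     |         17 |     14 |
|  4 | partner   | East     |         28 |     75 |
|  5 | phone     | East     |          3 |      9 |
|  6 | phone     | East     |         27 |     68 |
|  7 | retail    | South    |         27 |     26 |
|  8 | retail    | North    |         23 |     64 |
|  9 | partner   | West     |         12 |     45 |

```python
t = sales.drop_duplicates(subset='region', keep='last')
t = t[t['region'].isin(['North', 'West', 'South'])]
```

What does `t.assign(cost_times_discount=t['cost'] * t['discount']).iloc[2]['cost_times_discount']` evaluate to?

540

drop duplicate region (keep=last):
   channel region  discount  cost
6    phone   East        27    68
7   retail  South        27    26
8   retail  North        23    64
9  partner   West        12    45
filter rows where region in ['North', 'West', 'South']:
   channel region  discount  cost
7   retail  South        27    26
8   retail  North        23    64
9  partner   West        12    45
add column cost_times_discount = t['cost'] * t['discount']:
   channel region  discount  cost  cost_times_discount
7   retail  South        27    26                  702
8   retail  North        23    64                 1472
9  partner   West        12    45                  540
Reading off the value at position 2, column 'cost_times_discount', we get 540.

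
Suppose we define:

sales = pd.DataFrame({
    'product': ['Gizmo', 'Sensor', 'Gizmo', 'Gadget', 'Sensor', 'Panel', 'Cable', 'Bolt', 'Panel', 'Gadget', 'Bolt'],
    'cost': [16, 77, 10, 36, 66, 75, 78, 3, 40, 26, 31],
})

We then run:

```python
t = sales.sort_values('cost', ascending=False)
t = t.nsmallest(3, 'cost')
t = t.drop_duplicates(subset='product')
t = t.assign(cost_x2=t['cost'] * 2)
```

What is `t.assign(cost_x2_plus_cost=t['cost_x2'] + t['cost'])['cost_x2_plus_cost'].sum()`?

sort by cost descending:
   product  cost
6    Cable    78
1   Sensor    77
5    Panel    75
4   Sensor    66
8    Panel    40
3   Gadget    36
10    Bolt    31
9   Gadget    26
0    Gizmo    16
2    Gizmo    10
7     Bolt     3
take 3 rows with smallest cost:
  product  cost
7    Bolt     3
2   Gizmo    10
0   Gizmo    16
drop duplicate product (keep=first):
  product  cost
7    Bolt     3
2   Gizmo    10
add column cost_x2 = t['cost'] * 2:
  product  cost  cost_x2
7    Bolt     3        6
2   Gizmo    10       20
add column cost_x2_plus_cost = t['cost_x2'] + t['cost']:
  product  cost  cost_x2  cost_x2_plus_cost
7    Bolt     3        6                  9
2   Gizmo    10       20                 30

39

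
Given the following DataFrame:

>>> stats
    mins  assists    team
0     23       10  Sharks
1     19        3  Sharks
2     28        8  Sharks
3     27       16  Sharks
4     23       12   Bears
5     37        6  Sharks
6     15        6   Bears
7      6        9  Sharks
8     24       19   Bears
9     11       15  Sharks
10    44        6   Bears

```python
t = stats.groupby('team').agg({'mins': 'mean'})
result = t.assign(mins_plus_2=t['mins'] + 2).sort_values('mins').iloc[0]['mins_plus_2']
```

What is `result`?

23.5714285714

group by team, mean of mins:
             mins
team             
Bears   26.500000
Sharks  21.571429
add column mins_plus_2 = t['mins'] + 2:
             mins  mins_plus_2
team                          
Bears   26.500000    28.500000
Sharks  21.571429    23.571429
sort by mins:
             mins  mins_plus_2
team                          
Sharks  21.571429    23.571429
Bears   26.500000    28.500000
Then the value at position 0, column 'mins_plus_2': 23.5714285714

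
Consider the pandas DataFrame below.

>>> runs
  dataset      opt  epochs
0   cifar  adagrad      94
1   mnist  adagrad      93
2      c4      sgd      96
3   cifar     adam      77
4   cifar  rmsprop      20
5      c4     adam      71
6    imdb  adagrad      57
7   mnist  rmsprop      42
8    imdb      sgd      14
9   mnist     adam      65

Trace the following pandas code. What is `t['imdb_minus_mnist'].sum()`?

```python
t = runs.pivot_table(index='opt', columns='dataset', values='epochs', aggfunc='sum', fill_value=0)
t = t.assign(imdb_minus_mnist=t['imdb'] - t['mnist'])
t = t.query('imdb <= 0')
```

pivot: rows=opt, cols=dataset, sum(epochs):
dataset  c4  cifar  imdb  mnist
opt                            
adagrad   0     94    57     93
adam     71     77     0     65
rmsprop   0     20     0     42
sgd      96      0    14      0
add column imdb_minus_mnist = t['imdb'] - t['mnist']:
dataset  c4  cifar  imdb  mnist  imdb_minus_mnist
opt                                              
adagrad   0     94    57     93               -36
adam     71     77     0     65               -65
rmsprop   0     20     0     42               -42
sgd      96      0    14      0                14
filter rows where imdb <= 0:
dataset  c4  cifar  imdb  mnist  imdb_minus_mnist
opt                                              
adam     71     77     0     65               -65
rmsprop   0     20     0     42               -42

-107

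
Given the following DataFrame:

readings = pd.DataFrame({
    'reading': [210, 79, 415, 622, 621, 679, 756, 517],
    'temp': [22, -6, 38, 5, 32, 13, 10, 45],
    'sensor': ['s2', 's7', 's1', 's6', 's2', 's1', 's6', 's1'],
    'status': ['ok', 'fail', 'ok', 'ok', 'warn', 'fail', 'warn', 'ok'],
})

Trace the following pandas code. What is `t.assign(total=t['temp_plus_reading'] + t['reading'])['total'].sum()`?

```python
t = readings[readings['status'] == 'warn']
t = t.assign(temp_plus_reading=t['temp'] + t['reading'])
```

2796

filter rows where status == 'warn':
   reading  temp sensor status
4      621    32     s2   warn
6      756    10     s6   warn
add column temp_plus_reading = t['temp'] + t['reading']:
   reading  temp sensor status  temp_plus_reading
4      621    32     s2   warn                653
6      756    10     s6   warn                766
add column total = t['temp_plus_reading'] + t['reading']:
   reading  temp sensor status  temp_plus_reading  total
4      621    32     s2   warn                653   1274
6      756    10     s6   warn                766   1522
Taking the sum of column 'total' gives 2796.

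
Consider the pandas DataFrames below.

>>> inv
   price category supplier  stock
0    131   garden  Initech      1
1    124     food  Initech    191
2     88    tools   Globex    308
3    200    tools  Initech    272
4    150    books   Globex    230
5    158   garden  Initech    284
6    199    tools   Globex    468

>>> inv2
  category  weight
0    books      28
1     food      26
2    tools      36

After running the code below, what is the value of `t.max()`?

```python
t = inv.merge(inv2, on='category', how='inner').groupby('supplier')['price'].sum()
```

merge on 'category' (how='inner') → 5 rows:
   price category supplier  stock  weight
0    124     food  Initech    191      26
1     88    tools   Globex    308      36
2    200    tools  Initech    272      36
3    150    books   Globex    230      28
4    199    tools   Globex    468      36
group by supplier, sum of price:
supplier
Globex     437
Initech    324
Name: price, dtype: int64
Then the max of the resulting series: 437

437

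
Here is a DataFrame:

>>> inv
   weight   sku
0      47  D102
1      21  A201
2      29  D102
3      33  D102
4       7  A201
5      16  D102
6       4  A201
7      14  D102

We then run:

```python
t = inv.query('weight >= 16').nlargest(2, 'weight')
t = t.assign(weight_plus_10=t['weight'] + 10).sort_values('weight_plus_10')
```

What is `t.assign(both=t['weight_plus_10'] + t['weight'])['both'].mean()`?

filter rows where weight >= 16:
   weight   sku
0      47  D102
1      21  A201
2      29  D102
3      33  D102
5      16  D102
take 2 rows with largest weight:
   weight   sku
0      47  D102
3      33  D102
add column weight_plus_10 = t['weight'] + 10:
   weight   sku  weight_plus_10
0      47  D102              57
3      33  D102              43
sort by weight_plus_10:
   weight   sku  weight_plus_10
3      33  D102              43
0      47  D102              57
add column both = t['weight_plus_10'] + t['weight']:
   weight   sku  weight_plus_10  both
3      33  D102              43    76
0      47  D102              57   104

90.0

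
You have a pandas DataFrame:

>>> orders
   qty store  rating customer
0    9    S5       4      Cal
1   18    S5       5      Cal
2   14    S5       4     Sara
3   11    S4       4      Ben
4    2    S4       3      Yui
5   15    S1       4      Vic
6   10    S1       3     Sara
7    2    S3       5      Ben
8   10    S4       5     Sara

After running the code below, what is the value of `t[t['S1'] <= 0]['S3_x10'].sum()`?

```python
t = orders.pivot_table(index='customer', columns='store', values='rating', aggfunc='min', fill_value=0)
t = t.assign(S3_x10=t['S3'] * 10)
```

pivot: rows=customer, cols=store, min(rating):
store     S1  S3  S4  S5
customer                
Ben        0   5   4   0
Cal        0   0   0   4
Sara       3   0   5   4
Vic        4   0   0   0
Yui        0   0   3   0
add column S3_x10 = t['S3'] * 10:
store     S1  S3  S4  S5  S3_x10
customer                        
Ben        0   5   4   0      50
Cal        0   0   0   4       0
Sara       3   0   5   4       0
Vic        4   0   0   0       0
Yui        0   0   3   0       0
filter rows where S1 <= 0:
store     S1  S3  S4  S5  S3_x10
customer                        
Ben        0   5   4   0      50
Cal        0   0   0   4       0
Yui        0   0   3   0       0
Then the sum of column 'S3_x10': 50

50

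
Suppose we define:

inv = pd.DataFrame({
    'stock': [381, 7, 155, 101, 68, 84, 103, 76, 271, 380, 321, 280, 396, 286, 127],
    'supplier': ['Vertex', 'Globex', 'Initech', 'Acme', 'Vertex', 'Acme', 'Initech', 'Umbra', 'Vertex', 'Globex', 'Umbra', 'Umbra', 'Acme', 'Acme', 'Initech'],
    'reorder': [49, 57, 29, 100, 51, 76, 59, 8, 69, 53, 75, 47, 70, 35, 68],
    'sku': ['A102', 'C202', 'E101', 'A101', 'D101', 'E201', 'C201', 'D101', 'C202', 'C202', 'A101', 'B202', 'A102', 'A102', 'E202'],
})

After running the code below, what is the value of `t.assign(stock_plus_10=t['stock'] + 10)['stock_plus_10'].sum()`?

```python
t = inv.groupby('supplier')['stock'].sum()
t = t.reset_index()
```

group by supplier, sum of stock:
supplier
Acme       867
Globex     387
Initech    385
Umbra      677
Vertex     720
Name: stock, dtype: int64
reset_index():
  supplier  stock
0     Acme    867
1   Globex    387
2  Initech    385
3    Umbra    677
4   Vertex    720
add column stock_plus_10 = t['stock'] + 10:
  supplier  stock  stock_plus_10
0     Acme    867            877
1   Globex    387            397
2  Initech    385            395
3    Umbra    677            687
4   Vertex    720            730

3086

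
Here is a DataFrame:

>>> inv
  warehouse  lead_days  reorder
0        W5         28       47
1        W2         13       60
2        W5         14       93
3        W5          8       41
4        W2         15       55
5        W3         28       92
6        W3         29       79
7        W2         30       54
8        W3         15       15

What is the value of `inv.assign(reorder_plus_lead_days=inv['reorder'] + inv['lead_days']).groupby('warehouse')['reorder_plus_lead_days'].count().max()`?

add column reorder_plus_lead_days = inv['reorder'] + inv['lead_days']:
  warehouse  lead_days  reorder  reorder_plus_lead_days
0        W5         28       47                      75
1        W2         13       60                      73
2        W5         14       93                     107
3        W5          8       41                      49
4        W2         15       55                      70
5        W3         28       92                     120
6        W3         29       79                     108
7        W2         30       54                      84
8        W3         15       15                      30
group by warehouse, count of reorder_plus_lead_days:
warehouse
W2    3
W3    3
W5    3
Name: reorder_plus_lead_days, dtype: int64

3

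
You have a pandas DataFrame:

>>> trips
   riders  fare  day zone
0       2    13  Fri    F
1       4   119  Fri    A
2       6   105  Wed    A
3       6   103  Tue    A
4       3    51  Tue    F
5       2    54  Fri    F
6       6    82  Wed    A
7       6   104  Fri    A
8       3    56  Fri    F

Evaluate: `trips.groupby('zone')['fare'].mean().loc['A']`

group by zone, mean of fare:
zone
A    102.6
F     43.5
Name: fare, dtype: float64

102.6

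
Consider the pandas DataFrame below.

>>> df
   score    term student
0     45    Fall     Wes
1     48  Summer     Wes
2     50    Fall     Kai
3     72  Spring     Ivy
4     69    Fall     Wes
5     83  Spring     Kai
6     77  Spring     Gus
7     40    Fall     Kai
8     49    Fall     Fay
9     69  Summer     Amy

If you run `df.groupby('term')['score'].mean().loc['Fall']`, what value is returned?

group by term, mean of score:
term
Fall      50.600000
Spring    77.333333
Summer    58.500000
Name: score, dtype: float64
Then the value at index 'Fall': 50.6

50.6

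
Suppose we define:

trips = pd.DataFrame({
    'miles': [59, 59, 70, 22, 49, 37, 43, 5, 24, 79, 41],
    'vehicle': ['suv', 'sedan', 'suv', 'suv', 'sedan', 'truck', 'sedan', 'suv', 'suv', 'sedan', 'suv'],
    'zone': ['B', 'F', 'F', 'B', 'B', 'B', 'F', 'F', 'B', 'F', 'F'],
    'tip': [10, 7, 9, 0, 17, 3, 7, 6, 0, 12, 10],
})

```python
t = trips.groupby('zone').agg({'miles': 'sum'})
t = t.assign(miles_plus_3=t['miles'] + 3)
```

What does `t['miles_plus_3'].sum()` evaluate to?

group by zone, sum of miles:
      miles
zone       
B       191
F       297
add column miles_plus_3 = t['miles'] + 3:
      miles  miles_plus_3
zone                     
B       191           194
F       297           300
sum of column 'miles_plus_3' → 494

494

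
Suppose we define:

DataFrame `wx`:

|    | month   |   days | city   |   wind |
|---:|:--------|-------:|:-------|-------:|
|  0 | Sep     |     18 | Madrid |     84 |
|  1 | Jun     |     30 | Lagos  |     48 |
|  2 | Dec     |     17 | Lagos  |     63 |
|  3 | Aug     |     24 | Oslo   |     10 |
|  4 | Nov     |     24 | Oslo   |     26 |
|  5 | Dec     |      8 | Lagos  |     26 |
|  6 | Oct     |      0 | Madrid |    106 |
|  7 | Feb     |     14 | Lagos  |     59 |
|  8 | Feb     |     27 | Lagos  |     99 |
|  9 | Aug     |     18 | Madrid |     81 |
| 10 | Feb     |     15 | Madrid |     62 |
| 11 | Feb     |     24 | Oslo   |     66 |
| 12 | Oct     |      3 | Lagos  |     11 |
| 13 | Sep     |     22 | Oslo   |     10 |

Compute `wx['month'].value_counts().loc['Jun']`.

value_counts of month:
month
Feb    4
Sep    2
Dec    2
Aug    2
Oct    2
Jun    1
Nov    1
Name: count, dtype: int64
value at index 'Jun' → 1

1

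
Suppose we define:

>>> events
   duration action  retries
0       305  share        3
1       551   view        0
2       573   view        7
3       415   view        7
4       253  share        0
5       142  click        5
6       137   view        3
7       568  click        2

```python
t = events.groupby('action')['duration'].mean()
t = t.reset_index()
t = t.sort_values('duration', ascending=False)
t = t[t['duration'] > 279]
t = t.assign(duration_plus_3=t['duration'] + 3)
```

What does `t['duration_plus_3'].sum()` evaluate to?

780.0

group by action, mean of duration:
action
click    355.0
share    279.0
view     419.0
Name: duration, dtype: float64
reset_index():
  action  duration
0  click     355.0
1  share     279.0
2   view     419.0
sort by duration descending:
  action  duration
2   view     419.0
0  click     355.0
1  share     279.0
filter rows where duration > 279:
  action  duration
2   view     419.0
0  click     355.0
add column duration_plus_3 = t['duration'] + 3:
  action  duration  duration_plus_3
2   view     419.0            422.0
0  click     355.0            358.0
Finally, sum of column 'duration_plus_3' = 780.0.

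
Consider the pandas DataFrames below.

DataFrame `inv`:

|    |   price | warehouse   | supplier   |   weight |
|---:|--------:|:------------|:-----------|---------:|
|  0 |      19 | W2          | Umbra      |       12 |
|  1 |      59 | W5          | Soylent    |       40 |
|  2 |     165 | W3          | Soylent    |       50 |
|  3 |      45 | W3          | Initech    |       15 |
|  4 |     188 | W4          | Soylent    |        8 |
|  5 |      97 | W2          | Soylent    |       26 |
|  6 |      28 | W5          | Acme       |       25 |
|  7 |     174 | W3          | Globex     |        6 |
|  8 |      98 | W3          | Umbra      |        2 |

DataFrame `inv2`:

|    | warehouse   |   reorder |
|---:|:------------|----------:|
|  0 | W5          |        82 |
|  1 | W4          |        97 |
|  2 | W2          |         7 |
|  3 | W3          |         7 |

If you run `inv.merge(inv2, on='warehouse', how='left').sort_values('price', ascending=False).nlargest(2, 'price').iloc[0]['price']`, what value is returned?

188

merge on 'warehouse' (how='left') → 9 rows:
   price warehouse supplier  weight  reorder
0     19        W2    Umbra      12        7
1     59        W5  Soylent      40       82
2    165        W3  Soylent      50        7
3     45        W3  Initech      15        7
4    188        W4  Soylent       8       97
5     97        W2  Soylent      26        7
6     28        W5     Acme      25       82
7    174        W3   Globex       6        7
8     98        W3    Umbra       2        7
sort by price descending:
   price warehouse supplier  weight  reorder
4    188        W4  Soylent       8       97
7    174        W3   Globex       6        7
2    165        W3  Soylent      50        7
8     98        W3    Umbra       2        7
5     97        W2  Soylent      26        7
1     59        W5  Soylent      40       82
3     45        W3  Initech      15        7
6     28        W5     Acme      25       82
0     19        W2    Umbra      12        7
take 2 rows with largest price:
   price warehouse supplier  weight  reorder
4    188        W4  Soylent       8       97
7    174        W3   Globex       6        7
Finally, value at position 0, column 'price' = 188.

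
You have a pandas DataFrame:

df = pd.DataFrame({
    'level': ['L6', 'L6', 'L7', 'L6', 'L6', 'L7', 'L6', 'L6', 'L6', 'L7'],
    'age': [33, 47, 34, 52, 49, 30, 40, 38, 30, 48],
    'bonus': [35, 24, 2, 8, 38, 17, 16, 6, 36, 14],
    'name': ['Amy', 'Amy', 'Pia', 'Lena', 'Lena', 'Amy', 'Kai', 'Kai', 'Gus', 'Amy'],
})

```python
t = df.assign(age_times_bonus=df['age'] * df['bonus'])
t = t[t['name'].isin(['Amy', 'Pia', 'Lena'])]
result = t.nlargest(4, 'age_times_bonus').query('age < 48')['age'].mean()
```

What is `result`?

add column age_times_bonus = df['age'] * df['bonus']:
  level  age  bonus  name  age_times_bonus
0    L6   33     35   Amy             1155
1    L6   47     24   Amy             1128
2    L7   34      2   Pia               68
3    L6   52      8  Lena              416
4    L6   49     38  Lena             1862
5    L7   30     17   Amy              510
6    L6   40     16   Kai              640
7    L6   38      6   Kai              228
8    L6   30     36   Gus             1080
9    L7   48     14   Amy              672
filter rows where name in ['Amy', 'Pia', 'Lena']:
  level  age  bonus  name  age_times_bonus
0    L6   33     35   Amy             1155
1    L6   47     24   Amy             1128
2    L7   34      2   Pia               68
3    L6   52      8  Lena              416
4    L6   49     38  Lena             1862
5    L7   30     17   Amy              510
9    L7   48     14   Amy              672
take 4 rows with largest age_times_bonus:
  level  age  bonus  name  age_times_bonus
4    L6   49     38  Lena             1862
0    L6   33     35   Amy             1155
1    L6   47     24   Amy             1128
9    L7   48     14   Amy              672
filter rows where age < 48:
  level  age  bonus name  age_times_bonus
0    L6   33     35  Amy             1155
1    L6   47     24  Amy             1128

40.0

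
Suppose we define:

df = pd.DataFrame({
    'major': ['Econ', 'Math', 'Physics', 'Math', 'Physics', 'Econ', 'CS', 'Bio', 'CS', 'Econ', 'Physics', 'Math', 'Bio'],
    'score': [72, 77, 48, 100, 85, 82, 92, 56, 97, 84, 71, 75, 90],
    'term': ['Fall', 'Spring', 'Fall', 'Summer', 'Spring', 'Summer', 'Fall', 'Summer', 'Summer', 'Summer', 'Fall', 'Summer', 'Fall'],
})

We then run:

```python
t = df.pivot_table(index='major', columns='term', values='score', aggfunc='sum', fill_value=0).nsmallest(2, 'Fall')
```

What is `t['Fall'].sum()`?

72

pivot: rows=major, cols=term, sum(score):
term     Fall  Spring  Summer
major                        
Bio        90       0      56
CS         92       0      97
Econ       72       0     166
Math        0      77     175
Physics   119      85       0
take 2 rows with smallest Fall:
term   Fall  Spring  Summer
major                      
Math      0      77     175
Econ     72       0     166
Hence 72.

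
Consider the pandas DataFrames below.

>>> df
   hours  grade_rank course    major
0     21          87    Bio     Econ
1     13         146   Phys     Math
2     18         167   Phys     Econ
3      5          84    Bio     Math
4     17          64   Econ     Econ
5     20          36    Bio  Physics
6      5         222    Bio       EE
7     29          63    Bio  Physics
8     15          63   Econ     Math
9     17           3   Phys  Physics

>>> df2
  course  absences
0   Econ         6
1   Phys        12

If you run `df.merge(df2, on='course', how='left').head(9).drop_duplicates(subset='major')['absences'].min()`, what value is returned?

12.0

merge on 'course' (how='left') → 10 rows:
   hours  grade_rank course    major  absences
0     21          87    Bio     Econ       NaN
1     13         146   Phys     Math      12.0
2     18         167   Phys     Econ      12.0
3      5          84    Bio     Math       NaN
4     17          64   Econ     Econ       6.0
5     20          36    Bio  Physics       NaN
6      5         222    Bio       EE       NaN
7     29          63    Bio  Physics       NaN
8     15          63   Econ     Math       6.0
9     17           3   Phys  Physics      12.0
take first 9 rows:
   hours  grade_rank course    major  absences
0     21          87    Bio     Econ       NaN
1     13         146   Phys     Math      12.0
2     18         167   Phys     Econ      12.0
3      5          84    Bio     Math       NaN
4     17          64   Econ     Econ       6.0
5     20          36    Bio  Physics       NaN
6      5         222    Bio       EE       NaN
7     29          63    Bio  Physics       NaN
8     15          63   Econ     Math       6.0
drop duplicate major (keep=first):
   hours  grade_rank course    major  absences
0     21          87    Bio     Econ       NaN
1     13         146   Phys     Math      12.0
5     20          36    Bio  Physics       NaN
6      5         222    Bio       EE       NaN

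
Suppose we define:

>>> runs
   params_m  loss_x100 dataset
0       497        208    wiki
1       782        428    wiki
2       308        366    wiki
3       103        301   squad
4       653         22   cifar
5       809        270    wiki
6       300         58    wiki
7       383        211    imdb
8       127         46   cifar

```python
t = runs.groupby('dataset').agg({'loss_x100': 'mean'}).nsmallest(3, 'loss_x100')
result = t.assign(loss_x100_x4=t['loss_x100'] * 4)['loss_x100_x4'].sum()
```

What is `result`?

2044.0

group by dataset, mean of loss_x100:
         loss_x100
dataset           
cifar         34.0
imdb         211.0
squad        301.0
wiki         266.0
take 3 rows with smallest loss_x100:
         loss_x100
dataset           
cifar         34.0
imdb         211.0
wiki         266.0
add column loss_x100_x4 = t['loss_x100'] * 4:
         loss_x100  loss_x100_x4
dataset                         
cifar         34.0         136.0
imdb         211.0         844.0
wiki         266.0        1064.0
Then the sum of column 'loss_x100_x4': 2044.0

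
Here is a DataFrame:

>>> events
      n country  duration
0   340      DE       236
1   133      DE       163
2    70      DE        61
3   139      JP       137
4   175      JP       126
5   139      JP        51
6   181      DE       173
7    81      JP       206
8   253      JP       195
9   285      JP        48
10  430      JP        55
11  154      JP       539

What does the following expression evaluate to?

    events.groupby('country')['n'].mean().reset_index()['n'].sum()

388.0

group by country, mean of n:
country
DE    181.0
JP    207.0
Name: n, dtype: float64
reset_index():
  country      n
0      DE  181.0
1      JP  207.0
sum of column 'n' → 388.0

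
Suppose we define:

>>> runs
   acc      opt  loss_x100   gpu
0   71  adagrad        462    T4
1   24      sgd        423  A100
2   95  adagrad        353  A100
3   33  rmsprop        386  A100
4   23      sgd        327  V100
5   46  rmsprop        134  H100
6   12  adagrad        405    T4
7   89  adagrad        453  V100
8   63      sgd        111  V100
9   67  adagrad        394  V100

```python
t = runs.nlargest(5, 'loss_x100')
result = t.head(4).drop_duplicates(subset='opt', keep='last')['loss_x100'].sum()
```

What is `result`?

take 5 rows with largest loss_x100:
   acc      opt  loss_x100   gpu
0   71  adagrad        462    T4
7   89  adagrad        453  V100
1   24      sgd        423  A100
6   12  adagrad        405    T4
9   67  adagrad        394  V100
take first 4 rows:
   acc      opt  loss_x100   gpu
0   71  adagrad        462    T4
7   89  adagrad        453  V100
1   24      sgd        423  A100
6   12  adagrad        405    T4
drop duplicate opt (keep=last):
   acc      opt  loss_x100   gpu
1   24      sgd        423  A100
6   12  adagrad        405    T4
Reading off the sum of column 'loss_x100', we get 828.

828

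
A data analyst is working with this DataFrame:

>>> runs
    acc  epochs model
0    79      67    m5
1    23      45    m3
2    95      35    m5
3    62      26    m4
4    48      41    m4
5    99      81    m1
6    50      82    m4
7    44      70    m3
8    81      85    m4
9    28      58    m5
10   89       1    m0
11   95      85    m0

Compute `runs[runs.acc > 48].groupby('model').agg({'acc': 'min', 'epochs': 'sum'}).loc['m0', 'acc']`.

filter rows where acc > 48:
    acc  epochs model
0    79      67    m5
2    95      35    m5
3    62      26    m4
5    99      81    m1
6    50      82    m4
8    81      85    m4
10   89       1    m0
11   95      85    m0
group by model: min(acc), sum(epochs):
       acc  epochs
model             
m0      89      86
m1      99      81
m4      50     193
m5      79     102
The value at row 'm0', column 'acc' is 89.

89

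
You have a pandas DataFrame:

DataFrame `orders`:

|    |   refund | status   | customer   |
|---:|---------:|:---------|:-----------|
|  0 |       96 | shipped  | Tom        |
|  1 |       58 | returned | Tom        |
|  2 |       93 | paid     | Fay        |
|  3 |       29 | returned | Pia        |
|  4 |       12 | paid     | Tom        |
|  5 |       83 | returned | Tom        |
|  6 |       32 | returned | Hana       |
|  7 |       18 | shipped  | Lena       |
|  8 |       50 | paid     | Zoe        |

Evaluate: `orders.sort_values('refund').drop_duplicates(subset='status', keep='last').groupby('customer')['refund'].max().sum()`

189

sort by refund:
   refund    status customer
4      12      paid      Tom
7      18   shipped     Lena
3      29  returned      Pia
6      32  returned     Hana
8      50      paid      Zoe
1      58  returned      Tom
5      83  returned      Tom
2      93      paid      Fay
0      96   shipped      Tom
drop duplicate status (keep=last):
   refund    status customer
5      83  returned      Tom
2      93      paid      Fay
0      96   shipped      Tom
group by customer, max of refund:
customer
Fay    93
Tom    96
Name: refund, dtype: int64
Taking the sum of the resulting series gives 189.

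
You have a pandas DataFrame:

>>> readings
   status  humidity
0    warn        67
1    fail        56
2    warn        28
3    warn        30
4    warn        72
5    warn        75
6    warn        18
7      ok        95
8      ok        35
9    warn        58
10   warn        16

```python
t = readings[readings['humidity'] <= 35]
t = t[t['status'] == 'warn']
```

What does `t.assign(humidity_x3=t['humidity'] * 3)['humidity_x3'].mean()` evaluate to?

69.0

filter rows where humidity <= 35:
   status  humidity
2    warn        28
3    warn        30
6    warn        18
8      ok        35
10   warn        16
filter rows where status == 'warn':
   status  humidity
2    warn        28
3    warn        30
6    warn        18
10   warn        16
add column humidity_x3 = t['humidity'] * 3:
   status  humidity  humidity_x3
2    warn        28           84
3    warn        30           90
6    warn        18           54
10   warn        16           48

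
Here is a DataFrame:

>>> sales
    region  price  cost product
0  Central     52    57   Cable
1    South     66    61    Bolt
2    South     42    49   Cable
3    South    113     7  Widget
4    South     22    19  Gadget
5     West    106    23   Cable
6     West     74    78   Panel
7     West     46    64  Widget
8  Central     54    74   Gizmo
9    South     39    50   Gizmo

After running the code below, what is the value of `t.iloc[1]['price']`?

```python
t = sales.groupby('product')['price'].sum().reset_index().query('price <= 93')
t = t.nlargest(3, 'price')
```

74

group by product, sum of price:
product
Bolt       66
Cable     200
Gadget     22
Gizmo      93
Panel      74
Widget    159
Name: price, dtype: int64
reset_index():
  product  price
0    Bolt     66
1   Cable    200
2  Gadget     22
3   Gizmo     93
4   Panel     74
5  Widget    159
filter rows where price <= 93:
  product  price
0    Bolt     66
2  Gadget     22
3   Gizmo     93
4   Panel     74
take 3 rows with largest price:
  product  price
3   Gizmo     93
4   Panel     74
0    Bolt     66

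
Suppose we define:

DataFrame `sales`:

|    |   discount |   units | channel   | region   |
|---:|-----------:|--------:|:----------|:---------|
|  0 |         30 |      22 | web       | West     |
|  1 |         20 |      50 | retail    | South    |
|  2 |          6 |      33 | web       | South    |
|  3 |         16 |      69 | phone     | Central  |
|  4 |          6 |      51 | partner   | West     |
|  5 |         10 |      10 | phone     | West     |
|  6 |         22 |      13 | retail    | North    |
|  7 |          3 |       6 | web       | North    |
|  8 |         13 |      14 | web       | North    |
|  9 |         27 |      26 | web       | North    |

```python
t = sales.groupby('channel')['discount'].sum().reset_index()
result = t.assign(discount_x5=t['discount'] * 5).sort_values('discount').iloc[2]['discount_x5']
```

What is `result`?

210

group by channel, sum of discount:
channel
partner     6
phone      26
retail     42
web        79
Name: discount, dtype: int64
reset_index():
   channel  discount
0  partner         6
1    phone        26
2   retail        42
3      web        79
add column discount_x5 = t['discount'] * 5:
   channel  discount  discount_x5
0  partner         6           30
1    phone        26          130
2   retail        42          210
3      web        79          395
sort by discount:
   channel  discount  discount_x5
0  partner         6           30
1    phone        26          130
2   retail        42          210
3      web        79          395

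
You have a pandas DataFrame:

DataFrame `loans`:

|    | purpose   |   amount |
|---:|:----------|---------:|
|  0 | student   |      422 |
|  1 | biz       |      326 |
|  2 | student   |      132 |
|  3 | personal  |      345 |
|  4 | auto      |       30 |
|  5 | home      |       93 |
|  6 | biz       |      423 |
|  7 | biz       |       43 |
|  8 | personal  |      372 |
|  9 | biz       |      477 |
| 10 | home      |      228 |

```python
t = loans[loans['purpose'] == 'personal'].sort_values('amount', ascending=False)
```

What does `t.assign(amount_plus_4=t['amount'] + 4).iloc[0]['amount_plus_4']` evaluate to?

filter rows where purpose == 'personal':
    purpose  amount
3  personal     345
8  personal     372
sort by amount descending:
    purpose  amount
8  personal     372
3  personal     345
add column amount_plus_4 = t['amount'] + 4:
    purpose  amount  amount_plus_4
8  personal     372            376
3  personal     345            349
The value at position 0, column 'amount_plus_4' is 376.

376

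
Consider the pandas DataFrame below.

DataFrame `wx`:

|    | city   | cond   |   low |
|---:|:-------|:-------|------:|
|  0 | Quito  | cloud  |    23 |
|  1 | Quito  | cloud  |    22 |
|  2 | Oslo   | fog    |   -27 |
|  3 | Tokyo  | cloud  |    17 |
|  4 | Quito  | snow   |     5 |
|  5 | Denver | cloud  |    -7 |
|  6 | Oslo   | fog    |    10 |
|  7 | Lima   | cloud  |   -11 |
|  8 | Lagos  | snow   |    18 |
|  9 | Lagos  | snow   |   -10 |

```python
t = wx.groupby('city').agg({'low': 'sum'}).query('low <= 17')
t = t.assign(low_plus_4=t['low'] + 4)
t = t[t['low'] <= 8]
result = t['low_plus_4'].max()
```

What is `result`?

12

group by city, sum of low:
        low
city       
Denver   -7
Lagos     8
Lima    -11
Oslo    -17
Quito    50
Tokyo    17
filter rows where low <= 17:
        low
city       
Denver   -7
Lagos     8
Lima    -11
Oslo    -17
Tokyo    17
add column low_plus_4 = t['low'] + 4:
        low  low_plus_4
city                   
Denver   -7          -3
Lagos     8          12
Lima    -11          -7
Oslo    -17         -13
Tokyo    17          21
filter rows where low <= 8:
        low  low_plus_4
city                   
Denver   -7          -3
Lagos     8          12
Lima    -11          -7
Oslo    -17         -13
The max of column 'low_plus_4' is 12.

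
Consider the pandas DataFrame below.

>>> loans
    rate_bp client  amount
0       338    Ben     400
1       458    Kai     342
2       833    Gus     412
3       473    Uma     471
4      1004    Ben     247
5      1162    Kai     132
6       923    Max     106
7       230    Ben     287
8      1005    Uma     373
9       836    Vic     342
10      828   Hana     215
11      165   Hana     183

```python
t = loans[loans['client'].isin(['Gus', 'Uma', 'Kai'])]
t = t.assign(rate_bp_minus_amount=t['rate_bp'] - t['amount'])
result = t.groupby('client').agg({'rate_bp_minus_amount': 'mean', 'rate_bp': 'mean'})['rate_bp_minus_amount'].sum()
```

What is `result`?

1311.0

filter rows where client in ['Gus', 'Uma', 'Kai']:
   rate_bp client  amount
1      458    Kai     342
2      833    Gus     412
3      473    Uma     471
5     1162    Kai     132
8     1005    Uma     373
add column rate_bp_minus_amount = t['rate_bp'] - t['amount']:
   rate_bp client  amount  rate_bp_minus_amount
1      458    Kai     342                   116
2      833    Gus     412                   421
3      473    Uma     471                     2
5     1162    Kai     132                  1030
8     1005    Uma     373                   632
group by client: mean(rate_bp_minus_amount), mean(rate_bp):
        rate_bp_minus_amount  rate_bp
client                               
Gus                    421.0    833.0
Kai                    573.0    810.0
Uma                    317.0    739.0
Then the sum of column 'rate_bp_minus_amount': 1311.0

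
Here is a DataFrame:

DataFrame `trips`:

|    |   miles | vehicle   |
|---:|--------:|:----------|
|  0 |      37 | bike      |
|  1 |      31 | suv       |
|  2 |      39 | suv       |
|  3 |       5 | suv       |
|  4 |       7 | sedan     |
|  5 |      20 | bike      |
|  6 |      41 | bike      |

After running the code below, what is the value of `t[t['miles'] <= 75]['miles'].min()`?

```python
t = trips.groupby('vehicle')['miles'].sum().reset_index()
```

group by vehicle, sum of miles:
vehicle
bike     98
sedan     7
suv      75
Name: miles, dtype: int64
reset_index():
  vehicle  miles
0    bike     98
1   sedan      7
2     suv     75
filter rows where miles <= 75:
  vehicle  miles
1   sedan      7
2     suv     75

7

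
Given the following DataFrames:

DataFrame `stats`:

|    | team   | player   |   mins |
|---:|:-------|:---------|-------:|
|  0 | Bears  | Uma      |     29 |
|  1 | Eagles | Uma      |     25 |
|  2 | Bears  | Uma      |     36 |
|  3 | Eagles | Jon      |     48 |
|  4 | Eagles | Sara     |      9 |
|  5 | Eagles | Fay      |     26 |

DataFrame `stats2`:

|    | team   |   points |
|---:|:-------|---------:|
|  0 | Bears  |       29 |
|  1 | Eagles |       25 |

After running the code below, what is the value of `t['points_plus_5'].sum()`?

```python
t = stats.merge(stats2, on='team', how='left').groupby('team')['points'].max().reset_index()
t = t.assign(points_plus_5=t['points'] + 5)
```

merge on 'team' (how='left') → 6 rows:
     team player  mins  points
0   Bears    Uma    29      29
1  Eagles    Uma    25      25
2   Bears    Uma    36      29
3  Eagles    Jon    48      25
4  Eagles   Sara     9      25
5  Eagles    Fay    26      25
group by team, max of points:
team
Bears     29
Eagles    25
Name: points, dtype: int64
reset_index():
     team  points
0   Bears      29
1  Eagles      25
add column points_plus_5 = t['points'] + 5:
     team  points  points_plus_5
0   Bears      29             34
1  Eagles      25             30
The sum of column 'points_plus_5' is 64.

64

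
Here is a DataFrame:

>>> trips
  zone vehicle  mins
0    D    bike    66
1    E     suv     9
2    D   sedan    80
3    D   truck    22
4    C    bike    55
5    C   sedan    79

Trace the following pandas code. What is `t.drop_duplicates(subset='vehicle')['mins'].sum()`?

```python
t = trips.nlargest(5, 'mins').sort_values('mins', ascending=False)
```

take 5 rows with largest mins:
  zone vehicle  mins
2    D   sedan    80
5    C   sedan    79
0    D    bike    66
4    C    bike    55
3    D   truck    22
sort by mins descending:
  zone vehicle  mins
2    D   sedan    80
5    C   sedan    79
0    D    bike    66
4    C    bike    55
3    D   truck    22
drop duplicate vehicle (keep=first):
  zone vehicle  mins
2    D   sedan    80
0    D    bike    66
3    D   truck    22

168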